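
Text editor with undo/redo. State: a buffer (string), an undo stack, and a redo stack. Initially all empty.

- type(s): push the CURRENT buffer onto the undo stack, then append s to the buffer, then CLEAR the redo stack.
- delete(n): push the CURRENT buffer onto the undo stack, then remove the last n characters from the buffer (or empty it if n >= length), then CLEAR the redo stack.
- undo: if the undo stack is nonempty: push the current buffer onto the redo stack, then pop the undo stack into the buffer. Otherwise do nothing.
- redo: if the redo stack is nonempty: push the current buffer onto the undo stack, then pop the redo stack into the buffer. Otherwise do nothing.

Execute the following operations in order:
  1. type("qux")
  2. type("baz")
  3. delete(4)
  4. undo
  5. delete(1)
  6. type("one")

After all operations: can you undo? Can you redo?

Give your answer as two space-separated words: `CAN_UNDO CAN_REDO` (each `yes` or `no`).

After op 1 (type): buf='qux' undo_depth=1 redo_depth=0
After op 2 (type): buf='quxbaz' undo_depth=2 redo_depth=0
After op 3 (delete): buf='qu' undo_depth=3 redo_depth=0
After op 4 (undo): buf='quxbaz' undo_depth=2 redo_depth=1
After op 5 (delete): buf='quxba' undo_depth=3 redo_depth=0
After op 6 (type): buf='quxbaone' undo_depth=4 redo_depth=0

Answer: yes no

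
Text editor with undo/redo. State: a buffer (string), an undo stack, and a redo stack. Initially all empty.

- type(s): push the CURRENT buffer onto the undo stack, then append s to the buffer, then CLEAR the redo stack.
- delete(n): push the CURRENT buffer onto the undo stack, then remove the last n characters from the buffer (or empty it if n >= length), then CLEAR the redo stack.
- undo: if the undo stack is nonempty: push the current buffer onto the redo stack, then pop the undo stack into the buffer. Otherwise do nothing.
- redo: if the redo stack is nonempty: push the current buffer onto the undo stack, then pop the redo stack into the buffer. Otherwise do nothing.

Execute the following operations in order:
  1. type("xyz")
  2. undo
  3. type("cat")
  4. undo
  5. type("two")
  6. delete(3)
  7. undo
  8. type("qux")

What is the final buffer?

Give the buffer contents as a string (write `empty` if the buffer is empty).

Answer: twoqux

Derivation:
After op 1 (type): buf='xyz' undo_depth=1 redo_depth=0
After op 2 (undo): buf='(empty)' undo_depth=0 redo_depth=1
After op 3 (type): buf='cat' undo_depth=1 redo_depth=0
After op 4 (undo): buf='(empty)' undo_depth=0 redo_depth=1
After op 5 (type): buf='two' undo_depth=1 redo_depth=0
After op 6 (delete): buf='(empty)' undo_depth=2 redo_depth=0
After op 7 (undo): buf='two' undo_depth=1 redo_depth=1
After op 8 (type): buf='twoqux' undo_depth=2 redo_depth=0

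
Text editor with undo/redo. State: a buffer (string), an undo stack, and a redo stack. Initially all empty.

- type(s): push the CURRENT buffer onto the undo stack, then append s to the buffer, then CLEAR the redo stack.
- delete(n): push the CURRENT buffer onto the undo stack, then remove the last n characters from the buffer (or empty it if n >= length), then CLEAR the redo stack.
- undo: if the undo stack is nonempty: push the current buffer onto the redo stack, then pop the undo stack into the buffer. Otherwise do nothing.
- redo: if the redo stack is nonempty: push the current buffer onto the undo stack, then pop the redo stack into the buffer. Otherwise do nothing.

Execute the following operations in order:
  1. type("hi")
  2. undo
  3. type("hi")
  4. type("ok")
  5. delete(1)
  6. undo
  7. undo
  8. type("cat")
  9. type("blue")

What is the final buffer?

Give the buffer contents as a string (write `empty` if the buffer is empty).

After op 1 (type): buf='hi' undo_depth=1 redo_depth=0
After op 2 (undo): buf='(empty)' undo_depth=0 redo_depth=1
After op 3 (type): buf='hi' undo_depth=1 redo_depth=0
After op 4 (type): buf='hiok' undo_depth=2 redo_depth=0
After op 5 (delete): buf='hio' undo_depth=3 redo_depth=0
After op 6 (undo): buf='hiok' undo_depth=2 redo_depth=1
After op 7 (undo): buf='hi' undo_depth=1 redo_depth=2
After op 8 (type): buf='hicat' undo_depth=2 redo_depth=0
After op 9 (type): buf='hicatblue' undo_depth=3 redo_depth=0

Answer: hicatblue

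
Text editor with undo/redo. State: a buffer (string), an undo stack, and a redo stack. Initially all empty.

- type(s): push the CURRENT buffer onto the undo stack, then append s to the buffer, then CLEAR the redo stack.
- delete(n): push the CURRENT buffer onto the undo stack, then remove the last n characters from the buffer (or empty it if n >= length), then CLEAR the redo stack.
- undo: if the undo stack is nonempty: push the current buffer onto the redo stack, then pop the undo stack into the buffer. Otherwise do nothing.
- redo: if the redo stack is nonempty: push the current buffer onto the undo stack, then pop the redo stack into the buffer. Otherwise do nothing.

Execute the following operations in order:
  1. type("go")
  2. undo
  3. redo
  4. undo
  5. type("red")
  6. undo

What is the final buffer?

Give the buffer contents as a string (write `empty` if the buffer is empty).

After op 1 (type): buf='go' undo_depth=1 redo_depth=0
After op 2 (undo): buf='(empty)' undo_depth=0 redo_depth=1
After op 3 (redo): buf='go' undo_depth=1 redo_depth=0
After op 4 (undo): buf='(empty)' undo_depth=0 redo_depth=1
After op 5 (type): buf='red' undo_depth=1 redo_depth=0
After op 6 (undo): buf='(empty)' undo_depth=0 redo_depth=1

Answer: empty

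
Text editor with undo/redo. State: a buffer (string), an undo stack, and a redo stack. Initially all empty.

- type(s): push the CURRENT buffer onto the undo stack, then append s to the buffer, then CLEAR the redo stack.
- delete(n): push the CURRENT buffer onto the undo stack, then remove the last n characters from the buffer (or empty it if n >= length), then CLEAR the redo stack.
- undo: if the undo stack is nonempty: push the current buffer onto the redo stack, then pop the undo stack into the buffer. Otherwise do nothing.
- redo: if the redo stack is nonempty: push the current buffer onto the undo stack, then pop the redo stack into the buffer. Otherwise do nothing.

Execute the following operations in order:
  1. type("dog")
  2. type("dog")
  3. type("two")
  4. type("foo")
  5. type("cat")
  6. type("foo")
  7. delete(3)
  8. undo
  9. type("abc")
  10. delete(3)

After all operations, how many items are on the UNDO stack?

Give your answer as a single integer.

Answer: 8

Derivation:
After op 1 (type): buf='dog' undo_depth=1 redo_depth=0
After op 2 (type): buf='dogdog' undo_depth=2 redo_depth=0
After op 3 (type): buf='dogdogtwo' undo_depth=3 redo_depth=0
After op 4 (type): buf='dogdogtwofoo' undo_depth=4 redo_depth=0
After op 5 (type): buf='dogdogtwofoocat' undo_depth=5 redo_depth=0
After op 6 (type): buf='dogdogtwofoocatfoo' undo_depth=6 redo_depth=0
After op 7 (delete): buf='dogdogtwofoocat' undo_depth=7 redo_depth=0
After op 8 (undo): buf='dogdogtwofoocatfoo' undo_depth=6 redo_depth=1
After op 9 (type): buf='dogdogtwofoocatfooabc' undo_depth=7 redo_depth=0
After op 10 (delete): buf='dogdogtwofoocatfoo' undo_depth=8 redo_depth=0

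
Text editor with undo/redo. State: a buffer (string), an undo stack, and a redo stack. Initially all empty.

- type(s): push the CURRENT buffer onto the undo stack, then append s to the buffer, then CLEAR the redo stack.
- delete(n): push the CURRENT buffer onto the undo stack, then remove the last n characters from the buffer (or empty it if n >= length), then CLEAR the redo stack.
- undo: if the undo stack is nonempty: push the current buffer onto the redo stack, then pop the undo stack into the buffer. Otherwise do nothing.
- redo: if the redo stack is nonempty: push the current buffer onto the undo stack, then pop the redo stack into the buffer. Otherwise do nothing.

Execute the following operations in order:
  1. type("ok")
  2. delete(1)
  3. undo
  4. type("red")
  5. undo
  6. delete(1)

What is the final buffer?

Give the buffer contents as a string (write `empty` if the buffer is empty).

Answer: o

Derivation:
After op 1 (type): buf='ok' undo_depth=1 redo_depth=0
After op 2 (delete): buf='o' undo_depth=2 redo_depth=0
After op 3 (undo): buf='ok' undo_depth=1 redo_depth=1
After op 4 (type): buf='okred' undo_depth=2 redo_depth=0
After op 5 (undo): buf='ok' undo_depth=1 redo_depth=1
After op 6 (delete): buf='o' undo_depth=2 redo_depth=0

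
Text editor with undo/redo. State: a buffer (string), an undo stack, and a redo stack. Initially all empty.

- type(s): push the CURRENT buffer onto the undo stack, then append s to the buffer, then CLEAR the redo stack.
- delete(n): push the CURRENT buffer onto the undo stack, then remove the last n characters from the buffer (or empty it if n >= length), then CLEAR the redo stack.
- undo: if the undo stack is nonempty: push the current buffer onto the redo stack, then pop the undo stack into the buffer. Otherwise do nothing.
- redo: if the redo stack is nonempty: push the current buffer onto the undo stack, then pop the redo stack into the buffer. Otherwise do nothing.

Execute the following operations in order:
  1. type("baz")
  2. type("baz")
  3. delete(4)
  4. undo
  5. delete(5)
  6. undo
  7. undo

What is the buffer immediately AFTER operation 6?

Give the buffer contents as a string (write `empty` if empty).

After op 1 (type): buf='baz' undo_depth=1 redo_depth=0
After op 2 (type): buf='bazbaz' undo_depth=2 redo_depth=0
After op 3 (delete): buf='ba' undo_depth=3 redo_depth=0
After op 4 (undo): buf='bazbaz' undo_depth=2 redo_depth=1
After op 5 (delete): buf='b' undo_depth=3 redo_depth=0
After op 6 (undo): buf='bazbaz' undo_depth=2 redo_depth=1

Answer: bazbaz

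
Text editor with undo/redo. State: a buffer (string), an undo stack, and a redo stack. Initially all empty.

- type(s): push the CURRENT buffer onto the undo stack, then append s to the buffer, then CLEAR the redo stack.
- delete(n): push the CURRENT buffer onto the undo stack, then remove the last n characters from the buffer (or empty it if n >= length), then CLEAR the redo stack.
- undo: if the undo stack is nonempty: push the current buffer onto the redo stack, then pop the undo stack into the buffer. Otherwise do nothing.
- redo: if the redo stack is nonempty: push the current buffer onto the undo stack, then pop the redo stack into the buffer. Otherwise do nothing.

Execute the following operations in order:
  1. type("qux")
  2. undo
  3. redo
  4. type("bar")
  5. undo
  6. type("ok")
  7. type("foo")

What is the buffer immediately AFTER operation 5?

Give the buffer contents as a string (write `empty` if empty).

Answer: qux

Derivation:
After op 1 (type): buf='qux' undo_depth=1 redo_depth=0
After op 2 (undo): buf='(empty)' undo_depth=0 redo_depth=1
After op 3 (redo): buf='qux' undo_depth=1 redo_depth=0
After op 4 (type): buf='quxbar' undo_depth=2 redo_depth=0
After op 5 (undo): buf='qux' undo_depth=1 redo_depth=1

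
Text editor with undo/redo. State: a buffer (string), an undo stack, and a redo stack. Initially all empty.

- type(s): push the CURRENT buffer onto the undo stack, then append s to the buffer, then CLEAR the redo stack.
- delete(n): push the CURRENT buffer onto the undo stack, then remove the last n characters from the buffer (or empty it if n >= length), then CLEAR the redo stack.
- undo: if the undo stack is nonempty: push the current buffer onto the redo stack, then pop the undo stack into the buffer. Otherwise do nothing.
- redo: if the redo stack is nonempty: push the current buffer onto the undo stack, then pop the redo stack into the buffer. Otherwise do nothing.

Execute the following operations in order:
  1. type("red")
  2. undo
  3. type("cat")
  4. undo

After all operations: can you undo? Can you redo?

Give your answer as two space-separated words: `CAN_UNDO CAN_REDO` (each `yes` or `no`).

After op 1 (type): buf='red' undo_depth=1 redo_depth=0
After op 2 (undo): buf='(empty)' undo_depth=0 redo_depth=1
After op 3 (type): buf='cat' undo_depth=1 redo_depth=0
After op 4 (undo): buf='(empty)' undo_depth=0 redo_depth=1

Answer: no yes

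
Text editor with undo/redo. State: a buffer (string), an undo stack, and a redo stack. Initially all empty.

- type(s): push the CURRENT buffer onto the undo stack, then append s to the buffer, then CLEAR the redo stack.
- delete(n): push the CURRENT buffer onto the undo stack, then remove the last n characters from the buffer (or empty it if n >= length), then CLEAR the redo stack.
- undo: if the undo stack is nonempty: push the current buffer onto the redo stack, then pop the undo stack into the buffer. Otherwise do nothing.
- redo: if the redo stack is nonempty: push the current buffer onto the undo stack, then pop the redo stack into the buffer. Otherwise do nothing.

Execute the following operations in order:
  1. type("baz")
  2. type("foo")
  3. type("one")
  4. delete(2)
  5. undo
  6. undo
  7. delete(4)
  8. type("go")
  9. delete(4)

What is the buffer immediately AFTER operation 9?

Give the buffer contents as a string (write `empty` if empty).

After op 1 (type): buf='baz' undo_depth=1 redo_depth=0
After op 2 (type): buf='bazfoo' undo_depth=2 redo_depth=0
After op 3 (type): buf='bazfooone' undo_depth=3 redo_depth=0
After op 4 (delete): buf='bazfooo' undo_depth=4 redo_depth=0
After op 5 (undo): buf='bazfooone' undo_depth=3 redo_depth=1
After op 6 (undo): buf='bazfoo' undo_depth=2 redo_depth=2
After op 7 (delete): buf='ba' undo_depth=3 redo_depth=0
After op 8 (type): buf='bago' undo_depth=4 redo_depth=0
After op 9 (delete): buf='(empty)' undo_depth=5 redo_depth=0

Answer: empty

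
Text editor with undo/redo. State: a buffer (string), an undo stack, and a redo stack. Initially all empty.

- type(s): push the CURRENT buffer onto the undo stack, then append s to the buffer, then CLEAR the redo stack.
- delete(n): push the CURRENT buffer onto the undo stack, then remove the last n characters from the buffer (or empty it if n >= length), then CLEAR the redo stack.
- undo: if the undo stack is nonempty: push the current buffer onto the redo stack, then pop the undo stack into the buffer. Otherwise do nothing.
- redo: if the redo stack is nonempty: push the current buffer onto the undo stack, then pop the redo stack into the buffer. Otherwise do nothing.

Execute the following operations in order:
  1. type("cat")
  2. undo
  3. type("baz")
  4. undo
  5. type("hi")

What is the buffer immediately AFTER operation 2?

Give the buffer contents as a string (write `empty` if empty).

Answer: empty

Derivation:
After op 1 (type): buf='cat' undo_depth=1 redo_depth=0
After op 2 (undo): buf='(empty)' undo_depth=0 redo_depth=1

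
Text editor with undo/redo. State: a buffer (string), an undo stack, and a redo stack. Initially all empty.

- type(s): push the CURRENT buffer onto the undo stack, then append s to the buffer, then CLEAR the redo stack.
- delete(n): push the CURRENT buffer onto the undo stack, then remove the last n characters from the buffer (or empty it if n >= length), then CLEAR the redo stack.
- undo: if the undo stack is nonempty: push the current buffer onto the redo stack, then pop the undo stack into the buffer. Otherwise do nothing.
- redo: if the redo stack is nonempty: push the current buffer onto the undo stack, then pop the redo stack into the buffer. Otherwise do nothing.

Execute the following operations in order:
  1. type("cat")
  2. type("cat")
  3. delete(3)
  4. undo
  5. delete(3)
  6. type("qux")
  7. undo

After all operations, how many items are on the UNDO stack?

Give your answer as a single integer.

After op 1 (type): buf='cat' undo_depth=1 redo_depth=0
After op 2 (type): buf='catcat' undo_depth=2 redo_depth=0
After op 3 (delete): buf='cat' undo_depth=3 redo_depth=0
After op 4 (undo): buf='catcat' undo_depth=2 redo_depth=1
After op 5 (delete): buf='cat' undo_depth=3 redo_depth=0
After op 6 (type): buf='catqux' undo_depth=4 redo_depth=0
After op 7 (undo): buf='cat' undo_depth=3 redo_depth=1

Answer: 3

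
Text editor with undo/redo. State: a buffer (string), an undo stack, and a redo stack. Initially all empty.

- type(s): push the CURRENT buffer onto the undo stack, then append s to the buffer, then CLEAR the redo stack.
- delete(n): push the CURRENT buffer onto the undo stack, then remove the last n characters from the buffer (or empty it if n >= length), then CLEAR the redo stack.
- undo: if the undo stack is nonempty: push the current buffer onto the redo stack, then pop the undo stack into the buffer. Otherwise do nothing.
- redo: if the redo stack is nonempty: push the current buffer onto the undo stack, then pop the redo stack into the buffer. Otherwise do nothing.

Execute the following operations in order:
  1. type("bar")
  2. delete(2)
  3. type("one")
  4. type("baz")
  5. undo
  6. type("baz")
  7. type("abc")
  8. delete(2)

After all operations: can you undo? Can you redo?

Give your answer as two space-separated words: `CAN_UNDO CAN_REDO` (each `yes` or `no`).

After op 1 (type): buf='bar' undo_depth=1 redo_depth=0
After op 2 (delete): buf='b' undo_depth=2 redo_depth=0
After op 3 (type): buf='bone' undo_depth=3 redo_depth=0
After op 4 (type): buf='bonebaz' undo_depth=4 redo_depth=0
After op 5 (undo): buf='bone' undo_depth=3 redo_depth=1
After op 6 (type): buf='bonebaz' undo_depth=4 redo_depth=0
After op 7 (type): buf='bonebazabc' undo_depth=5 redo_depth=0
After op 8 (delete): buf='bonebaza' undo_depth=6 redo_depth=0

Answer: yes no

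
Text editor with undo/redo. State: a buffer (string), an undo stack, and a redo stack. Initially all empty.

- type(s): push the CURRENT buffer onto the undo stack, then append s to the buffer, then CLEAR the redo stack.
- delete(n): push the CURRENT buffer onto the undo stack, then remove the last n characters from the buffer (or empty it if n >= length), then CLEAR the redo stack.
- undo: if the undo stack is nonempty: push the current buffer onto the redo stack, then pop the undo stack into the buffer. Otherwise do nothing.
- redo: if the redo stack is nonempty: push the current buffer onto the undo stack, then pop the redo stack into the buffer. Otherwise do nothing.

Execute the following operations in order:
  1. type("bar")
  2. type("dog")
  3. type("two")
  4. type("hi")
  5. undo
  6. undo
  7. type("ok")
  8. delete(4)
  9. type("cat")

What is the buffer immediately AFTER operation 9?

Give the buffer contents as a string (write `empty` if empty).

After op 1 (type): buf='bar' undo_depth=1 redo_depth=0
After op 2 (type): buf='bardog' undo_depth=2 redo_depth=0
After op 3 (type): buf='bardogtwo' undo_depth=3 redo_depth=0
After op 4 (type): buf='bardogtwohi' undo_depth=4 redo_depth=0
After op 5 (undo): buf='bardogtwo' undo_depth=3 redo_depth=1
After op 6 (undo): buf='bardog' undo_depth=2 redo_depth=2
After op 7 (type): buf='bardogok' undo_depth=3 redo_depth=0
After op 8 (delete): buf='bard' undo_depth=4 redo_depth=0
After op 9 (type): buf='bardcat' undo_depth=5 redo_depth=0

Answer: bardcat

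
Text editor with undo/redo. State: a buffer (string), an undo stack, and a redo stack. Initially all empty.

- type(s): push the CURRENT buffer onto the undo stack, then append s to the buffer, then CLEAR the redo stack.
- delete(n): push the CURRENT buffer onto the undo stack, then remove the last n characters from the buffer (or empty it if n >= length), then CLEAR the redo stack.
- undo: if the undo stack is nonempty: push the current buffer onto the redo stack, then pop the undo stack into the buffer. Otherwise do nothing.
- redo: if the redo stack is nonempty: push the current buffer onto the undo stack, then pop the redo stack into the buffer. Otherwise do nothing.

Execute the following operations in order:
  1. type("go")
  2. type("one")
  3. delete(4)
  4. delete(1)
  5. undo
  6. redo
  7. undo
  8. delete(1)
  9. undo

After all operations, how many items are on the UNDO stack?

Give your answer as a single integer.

Answer: 3

Derivation:
After op 1 (type): buf='go' undo_depth=1 redo_depth=0
After op 2 (type): buf='goone' undo_depth=2 redo_depth=0
After op 3 (delete): buf='g' undo_depth=3 redo_depth=0
After op 4 (delete): buf='(empty)' undo_depth=4 redo_depth=0
After op 5 (undo): buf='g' undo_depth=3 redo_depth=1
After op 6 (redo): buf='(empty)' undo_depth=4 redo_depth=0
After op 7 (undo): buf='g' undo_depth=3 redo_depth=1
After op 8 (delete): buf='(empty)' undo_depth=4 redo_depth=0
After op 9 (undo): buf='g' undo_depth=3 redo_depth=1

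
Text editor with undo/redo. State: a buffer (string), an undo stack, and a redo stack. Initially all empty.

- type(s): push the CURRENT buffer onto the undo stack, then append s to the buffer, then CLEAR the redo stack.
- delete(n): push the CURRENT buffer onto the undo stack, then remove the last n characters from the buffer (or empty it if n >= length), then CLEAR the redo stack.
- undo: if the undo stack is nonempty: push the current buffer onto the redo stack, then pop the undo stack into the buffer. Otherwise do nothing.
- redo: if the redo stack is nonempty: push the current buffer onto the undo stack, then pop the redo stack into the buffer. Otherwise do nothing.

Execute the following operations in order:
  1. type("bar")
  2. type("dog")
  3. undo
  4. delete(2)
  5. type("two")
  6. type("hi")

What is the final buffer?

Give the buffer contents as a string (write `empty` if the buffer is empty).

After op 1 (type): buf='bar' undo_depth=1 redo_depth=0
After op 2 (type): buf='bardog' undo_depth=2 redo_depth=0
After op 3 (undo): buf='bar' undo_depth=1 redo_depth=1
After op 4 (delete): buf='b' undo_depth=2 redo_depth=0
After op 5 (type): buf='btwo' undo_depth=3 redo_depth=0
After op 6 (type): buf='btwohi' undo_depth=4 redo_depth=0

Answer: btwohi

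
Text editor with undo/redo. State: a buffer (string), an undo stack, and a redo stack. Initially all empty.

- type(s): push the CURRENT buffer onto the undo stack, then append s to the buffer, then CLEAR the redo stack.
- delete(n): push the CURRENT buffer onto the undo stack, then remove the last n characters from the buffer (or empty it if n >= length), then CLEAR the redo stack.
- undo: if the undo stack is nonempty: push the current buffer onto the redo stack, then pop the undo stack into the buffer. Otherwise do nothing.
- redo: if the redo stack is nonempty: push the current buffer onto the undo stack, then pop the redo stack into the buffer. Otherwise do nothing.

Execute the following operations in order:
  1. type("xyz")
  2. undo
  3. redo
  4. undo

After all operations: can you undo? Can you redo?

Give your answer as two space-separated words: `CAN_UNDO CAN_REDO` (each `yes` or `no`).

After op 1 (type): buf='xyz' undo_depth=1 redo_depth=0
After op 2 (undo): buf='(empty)' undo_depth=0 redo_depth=1
After op 3 (redo): buf='xyz' undo_depth=1 redo_depth=0
After op 4 (undo): buf='(empty)' undo_depth=0 redo_depth=1

Answer: no yes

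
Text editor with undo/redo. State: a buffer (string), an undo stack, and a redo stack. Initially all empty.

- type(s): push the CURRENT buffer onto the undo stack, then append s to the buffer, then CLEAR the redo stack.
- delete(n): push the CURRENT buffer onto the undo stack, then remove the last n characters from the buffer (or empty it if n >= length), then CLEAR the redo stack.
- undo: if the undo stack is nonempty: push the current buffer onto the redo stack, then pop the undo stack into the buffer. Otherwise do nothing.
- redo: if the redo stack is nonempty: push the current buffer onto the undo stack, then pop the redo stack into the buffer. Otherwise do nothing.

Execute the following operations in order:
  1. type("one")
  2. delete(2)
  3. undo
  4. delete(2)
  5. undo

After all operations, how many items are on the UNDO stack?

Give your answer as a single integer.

Answer: 1

Derivation:
After op 1 (type): buf='one' undo_depth=1 redo_depth=0
After op 2 (delete): buf='o' undo_depth=2 redo_depth=0
After op 3 (undo): buf='one' undo_depth=1 redo_depth=1
After op 4 (delete): buf='o' undo_depth=2 redo_depth=0
After op 5 (undo): buf='one' undo_depth=1 redo_depth=1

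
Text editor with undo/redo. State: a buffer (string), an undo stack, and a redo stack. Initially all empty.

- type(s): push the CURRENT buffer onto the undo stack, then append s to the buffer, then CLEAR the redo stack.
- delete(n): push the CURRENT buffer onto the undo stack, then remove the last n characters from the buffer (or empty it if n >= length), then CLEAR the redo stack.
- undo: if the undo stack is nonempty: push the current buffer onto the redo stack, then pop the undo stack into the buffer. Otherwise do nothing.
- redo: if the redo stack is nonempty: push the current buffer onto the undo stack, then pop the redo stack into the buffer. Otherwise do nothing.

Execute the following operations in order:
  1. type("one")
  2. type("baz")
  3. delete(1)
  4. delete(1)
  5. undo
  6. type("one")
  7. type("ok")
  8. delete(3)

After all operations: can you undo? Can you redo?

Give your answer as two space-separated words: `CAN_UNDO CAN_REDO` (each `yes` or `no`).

After op 1 (type): buf='one' undo_depth=1 redo_depth=0
After op 2 (type): buf='onebaz' undo_depth=2 redo_depth=0
After op 3 (delete): buf='oneba' undo_depth=3 redo_depth=0
After op 4 (delete): buf='oneb' undo_depth=4 redo_depth=0
After op 5 (undo): buf='oneba' undo_depth=3 redo_depth=1
After op 6 (type): buf='onebaone' undo_depth=4 redo_depth=0
After op 7 (type): buf='onebaoneok' undo_depth=5 redo_depth=0
After op 8 (delete): buf='onebaon' undo_depth=6 redo_depth=0

Answer: yes no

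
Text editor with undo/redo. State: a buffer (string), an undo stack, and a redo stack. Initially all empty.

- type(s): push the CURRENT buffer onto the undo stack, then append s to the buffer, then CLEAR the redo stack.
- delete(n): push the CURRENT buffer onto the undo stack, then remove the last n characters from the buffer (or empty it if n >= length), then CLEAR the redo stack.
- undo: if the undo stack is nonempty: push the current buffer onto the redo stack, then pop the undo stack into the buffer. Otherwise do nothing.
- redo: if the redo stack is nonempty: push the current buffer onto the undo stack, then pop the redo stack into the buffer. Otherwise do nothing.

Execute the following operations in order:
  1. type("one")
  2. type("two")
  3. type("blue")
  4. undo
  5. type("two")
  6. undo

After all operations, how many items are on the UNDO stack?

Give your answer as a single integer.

Answer: 2

Derivation:
After op 1 (type): buf='one' undo_depth=1 redo_depth=0
After op 2 (type): buf='onetwo' undo_depth=2 redo_depth=0
After op 3 (type): buf='onetwoblue' undo_depth=3 redo_depth=0
After op 4 (undo): buf='onetwo' undo_depth=2 redo_depth=1
After op 5 (type): buf='onetwotwo' undo_depth=3 redo_depth=0
After op 6 (undo): buf='onetwo' undo_depth=2 redo_depth=1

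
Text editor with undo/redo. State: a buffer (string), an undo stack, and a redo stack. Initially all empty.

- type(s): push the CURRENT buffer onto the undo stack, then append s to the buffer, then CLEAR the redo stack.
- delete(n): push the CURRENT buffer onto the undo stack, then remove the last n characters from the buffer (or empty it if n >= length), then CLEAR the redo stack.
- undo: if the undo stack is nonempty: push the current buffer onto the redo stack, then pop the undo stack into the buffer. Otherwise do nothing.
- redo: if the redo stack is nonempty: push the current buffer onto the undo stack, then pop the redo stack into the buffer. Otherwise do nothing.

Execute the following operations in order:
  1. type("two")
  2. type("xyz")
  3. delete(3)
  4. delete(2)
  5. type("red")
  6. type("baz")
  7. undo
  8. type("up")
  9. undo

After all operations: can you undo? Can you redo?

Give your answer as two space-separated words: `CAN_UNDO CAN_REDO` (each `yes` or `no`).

After op 1 (type): buf='two' undo_depth=1 redo_depth=0
After op 2 (type): buf='twoxyz' undo_depth=2 redo_depth=0
After op 3 (delete): buf='two' undo_depth=3 redo_depth=0
After op 4 (delete): buf='t' undo_depth=4 redo_depth=0
After op 5 (type): buf='tred' undo_depth=5 redo_depth=0
After op 6 (type): buf='tredbaz' undo_depth=6 redo_depth=0
After op 7 (undo): buf='tred' undo_depth=5 redo_depth=1
After op 8 (type): buf='tredup' undo_depth=6 redo_depth=0
After op 9 (undo): buf='tred' undo_depth=5 redo_depth=1

Answer: yes yes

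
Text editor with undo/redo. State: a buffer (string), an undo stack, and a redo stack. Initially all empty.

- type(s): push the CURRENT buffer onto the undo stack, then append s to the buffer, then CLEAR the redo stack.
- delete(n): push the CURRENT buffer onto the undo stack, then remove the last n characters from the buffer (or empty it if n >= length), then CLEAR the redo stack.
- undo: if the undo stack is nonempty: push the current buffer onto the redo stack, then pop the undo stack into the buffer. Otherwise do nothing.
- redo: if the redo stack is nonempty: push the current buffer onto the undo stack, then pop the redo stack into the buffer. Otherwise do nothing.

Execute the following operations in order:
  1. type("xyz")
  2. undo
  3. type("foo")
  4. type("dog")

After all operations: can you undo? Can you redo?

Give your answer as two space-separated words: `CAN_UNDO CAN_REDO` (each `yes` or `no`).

After op 1 (type): buf='xyz' undo_depth=1 redo_depth=0
After op 2 (undo): buf='(empty)' undo_depth=0 redo_depth=1
After op 3 (type): buf='foo' undo_depth=1 redo_depth=0
After op 4 (type): buf='foodog' undo_depth=2 redo_depth=0

Answer: yes no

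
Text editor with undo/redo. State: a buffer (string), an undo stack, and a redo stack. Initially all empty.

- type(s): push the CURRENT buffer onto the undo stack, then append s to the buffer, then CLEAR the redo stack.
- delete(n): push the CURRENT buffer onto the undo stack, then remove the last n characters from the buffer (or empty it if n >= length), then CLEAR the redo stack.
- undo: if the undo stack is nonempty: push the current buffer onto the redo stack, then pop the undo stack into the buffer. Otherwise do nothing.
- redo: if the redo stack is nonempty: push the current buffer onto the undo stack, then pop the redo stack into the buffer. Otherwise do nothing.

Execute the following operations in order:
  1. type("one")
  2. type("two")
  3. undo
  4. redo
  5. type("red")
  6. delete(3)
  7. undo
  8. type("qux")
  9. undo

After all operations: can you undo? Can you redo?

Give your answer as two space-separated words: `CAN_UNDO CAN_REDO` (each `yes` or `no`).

After op 1 (type): buf='one' undo_depth=1 redo_depth=0
After op 2 (type): buf='onetwo' undo_depth=2 redo_depth=0
After op 3 (undo): buf='one' undo_depth=1 redo_depth=1
After op 4 (redo): buf='onetwo' undo_depth=2 redo_depth=0
After op 5 (type): buf='onetwored' undo_depth=3 redo_depth=0
After op 6 (delete): buf='onetwo' undo_depth=4 redo_depth=0
After op 7 (undo): buf='onetwored' undo_depth=3 redo_depth=1
After op 8 (type): buf='onetworedqux' undo_depth=4 redo_depth=0
After op 9 (undo): buf='onetwored' undo_depth=3 redo_depth=1

Answer: yes yes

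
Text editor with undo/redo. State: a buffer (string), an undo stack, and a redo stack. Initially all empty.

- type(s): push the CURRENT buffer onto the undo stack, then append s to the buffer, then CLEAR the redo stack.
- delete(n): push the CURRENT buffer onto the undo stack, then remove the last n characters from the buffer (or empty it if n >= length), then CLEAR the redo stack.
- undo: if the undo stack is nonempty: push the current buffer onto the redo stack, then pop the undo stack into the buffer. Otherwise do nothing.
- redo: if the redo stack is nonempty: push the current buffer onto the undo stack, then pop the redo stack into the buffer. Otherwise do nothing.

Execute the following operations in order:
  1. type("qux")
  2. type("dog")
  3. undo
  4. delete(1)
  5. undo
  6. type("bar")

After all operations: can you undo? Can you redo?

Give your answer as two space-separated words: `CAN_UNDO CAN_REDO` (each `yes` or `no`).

Answer: yes no

Derivation:
After op 1 (type): buf='qux' undo_depth=1 redo_depth=0
After op 2 (type): buf='quxdog' undo_depth=2 redo_depth=0
After op 3 (undo): buf='qux' undo_depth=1 redo_depth=1
After op 4 (delete): buf='qu' undo_depth=2 redo_depth=0
After op 5 (undo): buf='qux' undo_depth=1 redo_depth=1
After op 6 (type): buf='quxbar' undo_depth=2 redo_depth=0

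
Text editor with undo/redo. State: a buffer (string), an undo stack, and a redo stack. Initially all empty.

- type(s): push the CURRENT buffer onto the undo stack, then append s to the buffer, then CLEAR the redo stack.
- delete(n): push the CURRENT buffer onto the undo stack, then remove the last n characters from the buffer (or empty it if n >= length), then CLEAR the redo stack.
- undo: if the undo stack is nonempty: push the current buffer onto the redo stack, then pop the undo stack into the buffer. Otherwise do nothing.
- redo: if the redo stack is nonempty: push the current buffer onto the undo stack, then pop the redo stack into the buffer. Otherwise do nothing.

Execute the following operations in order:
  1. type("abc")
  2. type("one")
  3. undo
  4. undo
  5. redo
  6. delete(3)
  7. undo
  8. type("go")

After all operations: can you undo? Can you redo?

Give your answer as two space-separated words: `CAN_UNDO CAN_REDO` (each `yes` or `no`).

Answer: yes no

Derivation:
After op 1 (type): buf='abc' undo_depth=1 redo_depth=0
After op 2 (type): buf='abcone' undo_depth=2 redo_depth=0
After op 3 (undo): buf='abc' undo_depth=1 redo_depth=1
After op 4 (undo): buf='(empty)' undo_depth=0 redo_depth=2
After op 5 (redo): buf='abc' undo_depth=1 redo_depth=1
After op 6 (delete): buf='(empty)' undo_depth=2 redo_depth=0
After op 7 (undo): buf='abc' undo_depth=1 redo_depth=1
After op 8 (type): buf='abcgo' undo_depth=2 redo_depth=0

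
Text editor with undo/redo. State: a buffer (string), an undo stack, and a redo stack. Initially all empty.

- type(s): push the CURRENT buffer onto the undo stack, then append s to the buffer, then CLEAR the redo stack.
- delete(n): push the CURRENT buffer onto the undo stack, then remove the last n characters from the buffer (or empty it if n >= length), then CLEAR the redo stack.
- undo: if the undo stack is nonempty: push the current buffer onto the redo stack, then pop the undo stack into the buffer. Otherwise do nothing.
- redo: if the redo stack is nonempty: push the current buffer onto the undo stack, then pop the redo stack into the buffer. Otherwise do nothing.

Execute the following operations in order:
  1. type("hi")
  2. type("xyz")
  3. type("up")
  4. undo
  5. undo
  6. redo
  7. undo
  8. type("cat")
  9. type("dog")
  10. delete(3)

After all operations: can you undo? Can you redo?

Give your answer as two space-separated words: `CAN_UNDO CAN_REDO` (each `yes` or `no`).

Answer: yes no

Derivation:
After op 1 (type): buf='hi' undo_depth=1 redo_depth=0
After op 2 (type): buf='hixyz' undo_depth=2 redo_depth=0
After op 3 (type): buf='hixyzup' undo_depth=3 redo_depth=0
After op 4 (undo): buf='hixyz' undo_depth=2 redo_depth=1
After op 5 (undo): buf='hi' undo_depth=1 redo_depth=2
After op 6 (redo): buf='hixyz' undo_depth=2 redo_depth=1
After op 7 (undo): buf='hi' undo_depth=1 redo_depth=2
After op 8 (type): buf='hicat' undo_depth=2 redo_depth=0
After op 9 (type): buf='hicatdog' undo_depth=3 redo_depth=0
After op 10 (delete): buf='hicat' undo_depth=4 redo_depth=0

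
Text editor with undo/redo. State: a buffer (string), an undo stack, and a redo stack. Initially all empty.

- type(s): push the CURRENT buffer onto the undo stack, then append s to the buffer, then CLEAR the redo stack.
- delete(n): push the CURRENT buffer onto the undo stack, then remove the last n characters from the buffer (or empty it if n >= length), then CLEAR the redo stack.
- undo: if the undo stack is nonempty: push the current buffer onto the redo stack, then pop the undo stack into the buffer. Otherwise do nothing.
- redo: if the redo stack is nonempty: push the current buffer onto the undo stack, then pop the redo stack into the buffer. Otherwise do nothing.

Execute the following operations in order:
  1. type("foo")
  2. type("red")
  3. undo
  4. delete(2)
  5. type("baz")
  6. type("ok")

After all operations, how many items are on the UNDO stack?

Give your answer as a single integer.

After op 1 (type): buf='foo' undo_depth=1 redo_depth=0
After op 2 (type): buf='foored' undo_depth=2 redo_depth=0
After op 3 (undo): buf='foo' undo_depth=1 redo_depth=1
After op 4 (delete): buf='f' undo_depth=2 redo_depth=0
After op 5 (type): buf='fbaz' undo_depth=3 redo_depth=0
After op 6 (type): buf='fbazok' undo_depth=4 redo_depth=0

Answer: 4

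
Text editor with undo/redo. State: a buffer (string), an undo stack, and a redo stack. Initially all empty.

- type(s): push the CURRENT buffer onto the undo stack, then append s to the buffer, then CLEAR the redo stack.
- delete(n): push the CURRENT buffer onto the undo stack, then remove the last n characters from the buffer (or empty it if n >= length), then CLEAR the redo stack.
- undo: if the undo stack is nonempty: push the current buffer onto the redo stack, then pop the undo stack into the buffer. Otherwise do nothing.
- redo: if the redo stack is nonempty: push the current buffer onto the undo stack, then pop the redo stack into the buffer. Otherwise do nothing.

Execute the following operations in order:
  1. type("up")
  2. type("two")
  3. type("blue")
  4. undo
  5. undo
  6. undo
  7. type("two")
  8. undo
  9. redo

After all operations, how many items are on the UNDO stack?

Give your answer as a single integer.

Answer: 1

Derivation:
After op 1 (type): buf='up' undo_depth=1 redo_depth=0
After op 2 (type): buf='uptwo' undo_depth=2 redo_depth=0
After op 3 (type): buf='uptwoblue' undo_depth=3 redo_depth=0
After op 4 (undo): buf='uptwo' undo_depth=2 redo_depth=1
After op 5 (undo): buf='up' undo_depth=1 redo_depth=2
After op 6 (undo): buf='(empty)' undo_depth=0 redo_depth=3
After op 7 (type): buf='two' undo_depth=1 redo_depth=0
After op 8 (undo): buf='(empty)' undo_depth=0 redo_depth=1
After op 9 (redo): buf='two' undo_depth=1 redo_depth=0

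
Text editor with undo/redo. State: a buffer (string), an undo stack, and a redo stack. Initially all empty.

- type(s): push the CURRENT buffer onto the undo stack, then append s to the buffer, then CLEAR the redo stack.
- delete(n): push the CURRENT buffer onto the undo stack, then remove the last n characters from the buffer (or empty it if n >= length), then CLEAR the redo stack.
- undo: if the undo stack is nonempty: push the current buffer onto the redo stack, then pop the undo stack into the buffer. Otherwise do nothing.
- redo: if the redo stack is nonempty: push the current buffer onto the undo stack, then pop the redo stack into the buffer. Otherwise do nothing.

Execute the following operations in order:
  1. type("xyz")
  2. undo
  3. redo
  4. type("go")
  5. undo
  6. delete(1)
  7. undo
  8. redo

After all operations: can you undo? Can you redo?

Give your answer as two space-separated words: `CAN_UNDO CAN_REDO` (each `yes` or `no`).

Answer: yes no

Derivation:
After op 1 (type): buf='xyz' undo_depth=1 redo_depth=0
After op 2 (undo): buf='(empty)' undo_depth=0 redo_depth=1
After op 3 (redo): buf='xyz' undo_depth=1 redo_depth=0
After op 4 (type): buf='xyzgo' undo_depth=2 redo_depth=0
After op 5 (undo): buf='xyz' undo_depth=1 redo_depth=1
After op 6 (delete): buf='xy' undo_depth=2 redo_depth=0
After op 7 (undo): buf='xyz' undo_depth=1 redo_depth=1
After op 8 (redo): buf='xy' undo_depth=2 redo_depth=0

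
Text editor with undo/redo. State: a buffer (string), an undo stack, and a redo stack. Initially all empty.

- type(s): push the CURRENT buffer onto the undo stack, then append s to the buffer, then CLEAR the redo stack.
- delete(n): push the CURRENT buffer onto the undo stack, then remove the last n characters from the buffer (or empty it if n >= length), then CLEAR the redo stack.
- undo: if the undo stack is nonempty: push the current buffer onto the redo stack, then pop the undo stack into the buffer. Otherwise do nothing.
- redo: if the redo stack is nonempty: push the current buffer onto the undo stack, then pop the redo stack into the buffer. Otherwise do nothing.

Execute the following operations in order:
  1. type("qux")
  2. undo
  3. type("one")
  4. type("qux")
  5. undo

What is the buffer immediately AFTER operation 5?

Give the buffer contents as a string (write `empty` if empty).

Answer: one

Derivation:
After op 1 (type): buf='qux' undo_depth=1 redo_depth=0
After op 2 (undo): buf='(empty)' undo_depth=0 redo_depth=1
After op 3 (type): buf='one' undo_depth=1 redo_depth=0
After op 4 (type): buf='onequx' undo_depth=2 redo_depth=0
After op 5 (undo): buf='one' undo_depth=1 redo_depth=1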